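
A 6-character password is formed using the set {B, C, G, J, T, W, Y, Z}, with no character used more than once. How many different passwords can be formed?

This is a permutation of 6 out of 8: P(8,6) = 8!/2!.
That product is 8 × 7 × 6 × 5 × 4 × 3 = 20160.

20160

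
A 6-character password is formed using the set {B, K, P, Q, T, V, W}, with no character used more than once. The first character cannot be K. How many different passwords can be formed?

The first character has 7−1 = 6 choices (anything except K).
The remaining 5 characters are filled from the other 6 symbols without repetition: 6 × 5 × 4 × 3 × 2 = 720.
Total: 6 × 720 = 4320.

4320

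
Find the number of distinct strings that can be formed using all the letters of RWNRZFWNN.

RWNRZFWNN has 9 letters with N appearing 3 times, R appearing twice, and W appearing twice.
The number of distinct arrangements is 9!/(3!·2!·2!) = 362880/24 = 15120.

15120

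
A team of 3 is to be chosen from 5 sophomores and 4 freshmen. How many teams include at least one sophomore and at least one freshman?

Unrestricted: C(9,3) = 84 ways to pick any 3 of the 9.
Selections missing a whole group: no sophomores → C(4,3) = 4; no freshmen → C(5,3) = 10.
Both groups omitted at once is impossible, so 84 − 14 = 70.

70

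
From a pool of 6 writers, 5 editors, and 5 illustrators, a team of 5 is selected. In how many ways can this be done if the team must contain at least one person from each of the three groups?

Total 5-person selections from all 16: C(16,5) = 4368.
Subtract selections that omit an entire group: no writers → C(10,5) = 252; no editors → C(11,5) = 462; no illustrators → C(11,5) = 462.
Add back selections omitting two groups (i.e. drawn from a single group): C(6,5) + C(5,5) + C(5,5) = 8.
By inclusion–exclusion: 4368 − 1176 + 8 = 3200.

3200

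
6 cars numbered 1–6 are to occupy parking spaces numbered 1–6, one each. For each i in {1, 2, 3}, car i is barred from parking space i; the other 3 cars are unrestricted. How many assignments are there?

Let Aᵢ (for i ∈ {1, 2, 3}) be the placements that put car i in its forbidden parking space. Any j of these fix j positions, leaving (6−j)! ways to fill the rest, and there are C(3,j) ways to pick which j.
By inclusion–exclusion, the number of valid placements is Σ_{j=0}^{3} (−1)^j C(3,j)·(6−j)!.
Computing: 720 − 360 + 72 − 6 = 426.

426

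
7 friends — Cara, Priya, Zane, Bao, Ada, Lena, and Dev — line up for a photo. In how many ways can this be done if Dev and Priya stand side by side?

1440

Place the 5 others and the Dev-Priya pair as 6 objects in a line; the pair has 2 internal arrangements.
So the count is 2·(6)! = 1440.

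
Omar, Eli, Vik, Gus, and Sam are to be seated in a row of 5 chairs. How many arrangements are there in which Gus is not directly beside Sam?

Of the 5! = 120 arrangements, those with Gus and Sam adjacent number 2 × 4! = 48 (treat the pair as a block with 2 internal orders).
So 120 − 48 = 72 arrangements keep them apart.

72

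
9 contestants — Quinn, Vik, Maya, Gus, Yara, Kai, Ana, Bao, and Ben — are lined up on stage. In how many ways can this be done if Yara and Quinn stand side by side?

80640

Treat {Yara, Quinn} as a single unit. There are 8 units to order, and the pair itself can be ordered 2 ways.
So the count is 2·(8)! = 80640.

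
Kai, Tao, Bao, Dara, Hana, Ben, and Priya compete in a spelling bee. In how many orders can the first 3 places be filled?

There are 7 choices for 1st place, 6 for 2nd, and 5 for 3rd.
That gives 7 × 6 × 5 = 210.

210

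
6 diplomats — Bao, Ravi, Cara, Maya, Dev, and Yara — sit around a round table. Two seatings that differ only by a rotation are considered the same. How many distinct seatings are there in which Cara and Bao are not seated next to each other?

Without the restriction there are (5)! = 120 seatings.
Seatings with Cara beside Bao: treat them as a block with 2 internal orders, giving 2 × (4)! = 48.
Subtracting, 120 − 48 = 72.

72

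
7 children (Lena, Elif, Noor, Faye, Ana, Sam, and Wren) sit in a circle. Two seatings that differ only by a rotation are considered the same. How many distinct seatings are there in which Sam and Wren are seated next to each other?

Treat {Sam, Wren} as one unit (2 internal orders) and seat the resulting 6 units around the table: (5)! circular arrangements.
So 2 × (5)! = 2 × 120 = 240.

240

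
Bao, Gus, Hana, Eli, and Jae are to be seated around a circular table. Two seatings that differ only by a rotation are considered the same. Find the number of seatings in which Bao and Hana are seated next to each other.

Glue Bao and Hana into a block (2 internal orders). Seating 4 units around a circle gives (3)! arrangements.
So 2 × (3)! = 2 × 6 = 12.

12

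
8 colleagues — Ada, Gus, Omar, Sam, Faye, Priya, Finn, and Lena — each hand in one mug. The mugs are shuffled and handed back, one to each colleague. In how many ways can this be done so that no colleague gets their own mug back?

This is the derangement count D_8: permutations of 8 items with no fixed point.
By inclusion–exclusion this is Σ_{j=0}^{8} (−1)^j C(8,j)·(8−j)!.
Computing: 40320 − 40320 + 20160 − 6720 + 1680 − 336 + 56 − 8 + 1 = 14833.

14833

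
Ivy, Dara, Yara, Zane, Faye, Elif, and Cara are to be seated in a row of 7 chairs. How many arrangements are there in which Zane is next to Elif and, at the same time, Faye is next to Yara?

Treat {Zane,Elif} as one block (2 orders) and {Faye,Yara} as another (2 orders).
That leaves 5 units to arrange: 2 × 2 × 5! = 4 × 120 = 480.

480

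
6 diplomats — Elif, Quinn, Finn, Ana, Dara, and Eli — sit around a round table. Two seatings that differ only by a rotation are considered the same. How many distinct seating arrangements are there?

120

Seat Elif anywhere (absorbing the rotational symmetry), then permute the other 5: (5)! = 120.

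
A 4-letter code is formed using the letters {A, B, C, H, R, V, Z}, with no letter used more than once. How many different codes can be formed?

840

With no repetition, fill the 4 letters in order: 7 choices, then 6, down to 4.
7 × 6 × 5 × 4 = 840.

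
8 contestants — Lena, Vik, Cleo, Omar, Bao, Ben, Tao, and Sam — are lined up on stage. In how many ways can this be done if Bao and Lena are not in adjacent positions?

30240

Of the 8! = 40320 arrangements, those with Bao and Lena adjacent number 2 × 7! = 10080 (treat the pair as a block with 2 internal orders).
So 40320 − 10080 = 30240 arrangements keep them apart.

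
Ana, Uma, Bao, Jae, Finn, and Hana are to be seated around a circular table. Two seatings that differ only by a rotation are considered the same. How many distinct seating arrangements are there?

120

Around a circle, 6 distinct people have 6!/6 = (5)! = 120 rotationally distinct seatings.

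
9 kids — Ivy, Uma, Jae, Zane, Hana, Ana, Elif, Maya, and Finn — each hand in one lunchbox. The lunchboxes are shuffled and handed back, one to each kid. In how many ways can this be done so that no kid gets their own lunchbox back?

133496

This is the derangement count D_9: permutations of 9 items with no fixed point.
By inclusion–exclusion this is Σ_{j=0}^{9} (−1)^j C(9,j)·(9−j)!.
Computing: 362880 − 362880 + 181440 − 60480 + 15120 − 3024 + 504 − 72 + 9 − 1 = 133496.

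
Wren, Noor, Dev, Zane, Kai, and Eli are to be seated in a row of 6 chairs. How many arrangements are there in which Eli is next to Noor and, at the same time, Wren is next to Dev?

Treat {Eli,Noor} as one block (2 orders) and {Wren,Dev} as another (2 orders).
That leaves 4 units to arrange: 2 × 2 × 4! = 4 × 24 = 96.

96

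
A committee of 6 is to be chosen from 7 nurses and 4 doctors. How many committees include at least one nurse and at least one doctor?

Total 6-person selections from all 11: C(11,6) = 462.
Selections missing a whole group: no nurses → C(4,6) = 0; no doctors → C(7,6) = 7.
Both groups omitted at once is impossible, so 462 − 7 = 455.

455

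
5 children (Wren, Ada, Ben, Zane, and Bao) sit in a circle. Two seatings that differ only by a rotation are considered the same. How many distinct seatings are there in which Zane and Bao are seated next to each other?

Glue Zane and Bao into a block (2 internal orders). Seating 4 units around a circle gives (3)! arrangements.
So 2 × (3)! = 2 × 6 = 12.

12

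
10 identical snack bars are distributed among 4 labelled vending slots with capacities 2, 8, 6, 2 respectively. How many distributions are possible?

Ignoring the caps, the number of non-negative solutions to x_1+…+x_4 = 10 is C(13,3) = 286.
Subtract solutions that violate a single cap (substitute x_i' = x_i − (cap_i+1)): x_1 ≥ 3 gives C(10,3) = 120; x_2 ≥ 9 gives C(4,3) = 4; x_3 ≥ 7 gives C(6,3) = 20; x_4 ≥ 3 gives C(10,3) = 120. Together 264.
Add back pairs where two caps are both exceeded: 0 + 1 + 35 + 0 + 0 + 1 = 37.
By inclusion–exclusion the count is 286 − 264 + 37 = 59.

59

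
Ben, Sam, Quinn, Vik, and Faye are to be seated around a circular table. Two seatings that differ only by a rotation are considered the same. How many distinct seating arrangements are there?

24

Around a circle, 5 distinct people have 5!/5 = (4)! = 24 rotationally distinct seatings.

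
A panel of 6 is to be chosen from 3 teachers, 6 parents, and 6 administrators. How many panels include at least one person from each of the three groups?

3915

Total 6-person selections from all 15: C(15,6) = 5005.
Subtract selections that omit an entire group: no teachers → C(12,6) = 924; no parents → C(9,6) = 84; no administrators → C(9,6) = 84.
Add back selections omitting two groups (i.e. drawn from a single group): C(3,6) + C(6,6) + C(6,6) = 2.
By inclusion–exclusion: 5005 − 1092 + 2 = 3915.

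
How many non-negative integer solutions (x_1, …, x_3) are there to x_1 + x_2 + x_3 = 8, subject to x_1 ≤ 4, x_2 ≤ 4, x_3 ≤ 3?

10

Without the upper bounds there are C(10,2) = 45 ways to split 8 among 3 variables.
Subtract solutions that violate a single cap (substitute x_i' = x_i − (cap_i+1)): x_1 ≥ 5 gives C(5,2) = 10; x_2 ≥ 5 gives C(5,2) = 10; x_3 ≥ 4 gives C(6,2) = 15. Together 35.
No two caps can be exceeded simultaneously, so the pair terms are all 0.
By inclusion–exclusion the count is 45 − 35 + 0 = 10.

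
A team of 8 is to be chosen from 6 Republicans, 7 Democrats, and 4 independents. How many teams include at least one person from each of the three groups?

22813

Unrestricted: C(17,8) = 24310 ways to pick any 8 of the 17.
Selections missing a whole group: no Republicans → C(11,8) = 165; no Democrats → C(10,8) = 45; no independents → C(13,8) = 1287.
Add back selections omitting two groups (i.e. drawn from a single group): C(6,8) + C(7,8) + C(4,8) = 0.
By inclusion–exclusion: 24310 − 1497 + 0 = 22813.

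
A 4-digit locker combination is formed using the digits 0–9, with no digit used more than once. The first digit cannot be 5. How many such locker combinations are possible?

4536

The first digit has 10−1 = 9 choices (anything except 5).
The remaining 3 digits are filled from the other 9 symbols without repetition: 9 × 8 × 7 = 504.
Total: 9 × 504 = 4536.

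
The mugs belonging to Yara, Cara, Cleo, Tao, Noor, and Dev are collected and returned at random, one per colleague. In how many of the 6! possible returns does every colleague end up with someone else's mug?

265

Let Aᵢ be the assignments in which colleague i gets their own mug. We want the size of the complement of A₁∪…∪A_6.
By inclusion–exclusion this is Σ_{j=0}^{6} (−1)^j C(6,j)·(6−j)!.
Computing: 720 − 720 + 360 − 120 + 30 − 6 + 1 = 265.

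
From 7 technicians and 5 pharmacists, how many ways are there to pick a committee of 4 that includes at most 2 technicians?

285

Split by how many technicians are chosen (0 through 2).
Sum: C(7,0)·C(5,4) + C(7,1)·C(5,3) + C(7,2)·C(5,2) = 5 + 70 + 210 = 285.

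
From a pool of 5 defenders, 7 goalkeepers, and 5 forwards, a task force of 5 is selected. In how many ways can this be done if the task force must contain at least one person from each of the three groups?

Total 5-person selections from all 17: C(17,5) = 6188.
Subtract selections that omit an entire group: no defenders → C(12,5) = 792; no goalkeepers → C(10,5) = 252; no forwards → C(12,5) = 792.
Add back selections omitting two groups (i.e. drawn from a single group): C(5,5) + C(7,5) + C(5,5) = 23.
By inclusion–exclusion: 6188 − 1836 + 23 = 4375.

4375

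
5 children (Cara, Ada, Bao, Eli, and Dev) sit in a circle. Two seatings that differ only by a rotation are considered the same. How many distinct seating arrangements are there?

Seat Cara anywhere (absorbing the rotational symmetry), then permute the other 4: (4)! = 24.

24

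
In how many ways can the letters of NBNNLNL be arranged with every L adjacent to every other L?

Treat the 2 copies of L as a single block. The multiset to arrange is then {LL, B, N, N, N, N}, 6 items in all.
That gives (6)!/(4!) = 30 arrangements.

30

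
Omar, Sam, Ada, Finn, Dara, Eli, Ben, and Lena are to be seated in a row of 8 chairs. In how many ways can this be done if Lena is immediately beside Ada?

Treat {Lena, Ada} as a single unit. There are 7 units to order, and the pair itself can be ordered 2 ways.
So the count is 2·(7)! = 10080.

10080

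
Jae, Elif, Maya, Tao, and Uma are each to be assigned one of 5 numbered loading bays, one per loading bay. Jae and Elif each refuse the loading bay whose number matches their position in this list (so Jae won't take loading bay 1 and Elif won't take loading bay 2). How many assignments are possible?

Let Aᵢ (for i ∈ {1, 2}) be the placements that put person i in their forbidden loading bay. Any j of these fix j positions, leaving (5−j)! ways to fill the rest, and there are C(2,j) ways to pick which j.
By inclusion–exclusion, the number of valid placements is Σ_{j=0}^{2} (−1)^j C(2,j)·(5−j)!.
Computing: 120 − 48 + 6 = 78.

78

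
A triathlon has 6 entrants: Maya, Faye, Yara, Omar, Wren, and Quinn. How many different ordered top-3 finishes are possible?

This is an ordered selection of 3 from 6: P(6,3).
That gives 6 × 5 × 4 = 120.

120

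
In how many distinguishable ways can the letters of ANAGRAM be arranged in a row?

Letter multiplicities in ANAGRAM: A×3, G×1, M×1, N×1, R×1.
The number of distinct arrangements is 7!/(3!) = 5040/6 = 840.

840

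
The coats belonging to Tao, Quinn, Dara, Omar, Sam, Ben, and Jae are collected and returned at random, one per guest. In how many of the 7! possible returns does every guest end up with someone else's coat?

1854

This is the derangement count D_7: permutations of 7 items with no fixed point.
By inclusion–exclusion this is Σ_{j=0}^{7} (−1)^j C(7,j)·(7−j)!.
Computing: 5040 − 5040 + 2520 − 840 + 210 − 42 + 7 − 1 = 1854.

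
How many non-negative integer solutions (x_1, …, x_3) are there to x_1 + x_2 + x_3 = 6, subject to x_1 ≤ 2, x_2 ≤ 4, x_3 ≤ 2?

Ignoring the caps, the number of non-negative solutions to x_1+…+x_3 = 6 is C(8,2) = 28.
Subtract solutions that violate a single cap (substitute x_i' = x_i − (cap_i+1)): x_1 ≥ 3 gives C(5,2) = 10; x_2 ≥ 5 gives C(3,2) = 3; x_3 ≥ 3 gives C(5,2) = 10. Together 23.
Add back pairs where two caps are both exceeded: 0 + 1 + 0 = 1.
By inclusion–exclusion the count is 28 − 23 + 1 = 6.

6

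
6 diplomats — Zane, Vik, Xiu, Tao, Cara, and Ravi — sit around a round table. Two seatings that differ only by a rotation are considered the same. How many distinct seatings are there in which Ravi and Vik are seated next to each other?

48

Treat {Ravi, Vik} as one unit (2 internal orders) and seat the resulting 5 units around the table: (4)! circular arrangements.
So 2 × (4)! = 2 × 24 = 48.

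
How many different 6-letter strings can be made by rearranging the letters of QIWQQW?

60

Letter multiplicities in QIWQQW: I×1, Q×3, W×2.
So there are 6! / (3!·2!) = 60 distinguishable arrangements.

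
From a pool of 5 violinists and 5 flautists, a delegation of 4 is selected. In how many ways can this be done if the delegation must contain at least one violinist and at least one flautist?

Total 4-person selections from all 10: C(10,4) = 210.
Subtract selections that omit an entire group: no violinists → C(5,4) = 5; no flautists → C(5,4) = 5.
Both groups omitted at once is impossible, so 210 − 10 = 200.

200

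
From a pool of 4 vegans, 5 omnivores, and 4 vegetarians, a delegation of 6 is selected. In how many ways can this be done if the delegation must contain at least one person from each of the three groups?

Unrestricted: C(13,6) = 1716 ways to pick any 6 of the 13.
Subtract selections that omit an entire group: no vegans → C(9,6) = 84; no omnivores → C(8,6) = 28; no vegetarians → C(9,6) = 84.
Add back selections omitting two groups (i.e. drawn from a single group): C(4,6) + C(5,6) + C(4,6) = 0.
By inclusion–exclusion: 1716 − 196 + 0 = 1520.

1520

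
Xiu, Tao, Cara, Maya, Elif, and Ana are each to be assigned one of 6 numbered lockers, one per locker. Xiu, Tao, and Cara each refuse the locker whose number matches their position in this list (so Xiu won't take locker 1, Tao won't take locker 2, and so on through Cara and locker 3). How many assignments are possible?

Let Aᵢ (for i ∈ {1, 2, 3}) be the placements that put person i in their forbidden locker. Any j of these fix j positions, leaving (6−j)! ways to fill the rest, and there are C(3,j) ways to pick which j.
By inclusion–exclusion, the number of valid placements is Σ_{j=0}^{3} (−1)^j C(3,j)·(6−j)!.
Computing: 720 − 360 + 72 − 6 = 426.

426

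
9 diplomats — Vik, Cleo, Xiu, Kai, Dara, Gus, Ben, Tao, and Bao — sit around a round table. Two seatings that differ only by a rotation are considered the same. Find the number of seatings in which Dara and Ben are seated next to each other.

Treat {Dara, Ben} as one unit (2 internal orders) and seat the resulting 8 units around the table: (7)! circular arrangements.
So 2 × (7)! = 2 × 5040 = 10080.

10080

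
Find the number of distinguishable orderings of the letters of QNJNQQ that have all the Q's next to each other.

Treat the 3 copies of Q as a single block. The multiset to arrange is then {QQQ, J, N, N}, 4 items in all.
That gives (4)!/(2!) = 12 arrangements.

12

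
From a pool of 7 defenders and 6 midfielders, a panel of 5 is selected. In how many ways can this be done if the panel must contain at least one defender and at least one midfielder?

Unrestricted: C(13,5) = 1287 ways to pick any 5 of the 13.
Subtract selections that omit an entire group: no defenders → C(6,5) = 6; no midfielders → C(7,5) = 21.
Both groups omitted at once is impossible, so 1287 − 27 = 1260.

1260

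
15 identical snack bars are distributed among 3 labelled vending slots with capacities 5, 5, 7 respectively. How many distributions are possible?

By stars and bars, unrestricted non-negative solutions to x_1+…+x_3 = 15 number C(15+2,2) = 136.
Subtract solutions that violate a single cap (substitute x_i' = x_i − (cap_i+1)): x_1 ≥ 6 gives C(11,2) = 55; x_2 ≥ 6 gives C(11,2) = 55; x_3 ≥ 8 gives C(9,2) = 36. Together 146.
Add back pairs where two caps are both exceeded: 10 + 3 + 3 = 16.
By inclusion–exclusion the count is 136 − 146 + 16 = 6.

6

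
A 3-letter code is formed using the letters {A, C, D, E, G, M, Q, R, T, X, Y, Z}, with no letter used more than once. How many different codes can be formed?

1320

With no repetition, fill the 3 letters in order: 12 choices, then 11, down to 10.
That product is 12 × 11 × 10 = 1320.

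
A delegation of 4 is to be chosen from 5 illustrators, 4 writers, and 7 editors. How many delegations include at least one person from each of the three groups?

910

With no constraint there are C(16,4) = 1820 possible selections.
Selections missing a whole group: no illustrators → C(11,4) = 330; no writers → C(12,4) = 495; no editors → C(9,4) = 126.
Add back selections omitting two groups (i.e. drawn from a single group): C(5,4) + C(4,4) + C(7,4) = 41.
By inclusion–exclusion: 1820 − 951 + 41 = 910.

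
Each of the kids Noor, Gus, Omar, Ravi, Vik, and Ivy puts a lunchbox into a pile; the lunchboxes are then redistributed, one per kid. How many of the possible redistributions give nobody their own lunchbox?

Let Aᵢ be the assignments in which kid i gets their own lunchbox. We want the size of the complement of A₁∪…∪A_6.
By inclusion–exclusion this is Σ_{j=0}^{6} (−1)^j C(6,j)·(6−j)!.
Computing: 720 − 720 + 360 − 120 + 30 − 6 + 1 = 265.

265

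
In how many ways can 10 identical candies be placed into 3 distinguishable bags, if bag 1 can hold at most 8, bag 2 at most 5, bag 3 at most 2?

Ignoring the caps, the number of non-negative solutions to x_1+…+x_3 = 10 is C(12,2) = 66.
Subtract solutions that violate a single cap (substitute x_i' = x_i − (cap_i+1)): x_1 ≥ 9 gives C(3,2) = 3; x_2 ≥ 6 gives C(6,2) = 15; x_3 ≥ 3 gives C(9,2) = 36. Together 54.
Add back pairs where two caps are both exceeded: 0 + 0 + 3 = 3.
By inclusion–exclusion the count is 66 − 54 + 3 = 15.

15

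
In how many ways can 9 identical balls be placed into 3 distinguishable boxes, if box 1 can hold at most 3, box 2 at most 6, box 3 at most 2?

6

Ignoring the caps, the number of non-negative solutions to x_1+…+x_3 = 9 is C(11,2) = 55.
Subtract solutions that violate a single cap (substitute x_i' = x_i − (cap_i+1)): x_1 ≥ 4 gives C(7,2) = 21; x_2 ≥ 7 gives C(4,2) = 6; x_3 ≥ 3 gives C(8,2) = 28. Together 55.
Add back pairs where two caps are both exceeded: 0 + 6 + 0 = 6.
By inclusion–exclusion the count is 55 − 55 + 6 = 6.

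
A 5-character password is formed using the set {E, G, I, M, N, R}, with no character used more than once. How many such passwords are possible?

With no repetition, fill the 5 characters in order: 6 choices, then 5, down to 2.
That product is 6 × 5 × 4 × 3 × 2 = 720.

720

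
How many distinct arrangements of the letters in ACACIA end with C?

20

Fix C in the last position and arrange the remaining 5 letters.
Those 5 letters have A appearing 3 times, giving (5)!/(3!) = 20.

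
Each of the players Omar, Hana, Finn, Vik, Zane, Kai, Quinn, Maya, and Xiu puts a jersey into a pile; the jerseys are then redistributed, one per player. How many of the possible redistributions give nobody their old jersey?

133496

Count assignments avoiding every fixed point. For any j of the 9 players fixed to their old jersey, the other 9−j can be arranged in (9−j)! ways.
By inclusion–exclusion this is Σ_{j=0}^{9} (−1)^j C(9,j)·(9−j)!.
Computing: 362880 − 362880 + 181440 − 60480 + 15120 − 3024 + 504 − 72 + 9 − 1 = 133496.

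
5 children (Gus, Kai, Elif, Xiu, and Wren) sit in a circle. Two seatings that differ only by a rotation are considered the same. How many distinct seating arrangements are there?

24

Around a circle, 5 distinct people have 5!/5 = (4)! = 24 rotationally distinct seatings.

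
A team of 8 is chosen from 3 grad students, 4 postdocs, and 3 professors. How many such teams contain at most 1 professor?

3

Split by how many professors are chosen (0 through 1).
Sum: C(3,0)·C(7,8) + C(3,1)·C(7,7) = 0 + 3 = 3.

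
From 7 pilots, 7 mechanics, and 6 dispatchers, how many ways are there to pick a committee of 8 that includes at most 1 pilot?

Split by how many pilots are chosen (0 through 1).
Sum: C(7,0)·C(13,8) + C(7,1)·C(13,7) = 1287 + 12012 = 13299.

13299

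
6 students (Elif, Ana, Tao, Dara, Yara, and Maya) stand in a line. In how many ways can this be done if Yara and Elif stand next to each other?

240

Place the 4 others and the Yara-Elif pair as 5 objects in a line; the pair has 2 internal arrangements.
That gives 2 × 5! = 2 × 120 = 240.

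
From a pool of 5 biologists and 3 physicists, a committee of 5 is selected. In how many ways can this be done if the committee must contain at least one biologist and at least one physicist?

55

Total 5-person selections from all 8: C(8,5) = 56.
Subtract selections that omit an entire group: no biologists → C(3,5) = 0; no physicists → C(5,5) = 1.
Both groups omitted at once is impossible, so 56 − 1 = 55.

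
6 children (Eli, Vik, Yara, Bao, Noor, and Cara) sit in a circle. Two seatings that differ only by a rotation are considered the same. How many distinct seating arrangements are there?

Around a circle, 6 distinct people have 6!/6 = (5)! = 120 rotationally distinct seatings.

120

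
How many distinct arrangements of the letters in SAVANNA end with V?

With the last slot taken by V, it remains to arrange the other 6 letters (SAANNA).
Those 6 letters have A appearing 3 times and N appearing twice, giving (6)!/(3!·2!) = 60.

60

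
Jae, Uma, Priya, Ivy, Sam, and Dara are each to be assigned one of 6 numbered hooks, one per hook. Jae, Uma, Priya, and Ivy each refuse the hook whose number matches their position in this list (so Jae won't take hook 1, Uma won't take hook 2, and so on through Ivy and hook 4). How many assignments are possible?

362

Let Aᵢ (for 1 ≤ i ≤ 4) be the placements that put person i in their forbidden hook. Any j of these fix j positions, leaving (6−j)! ways to fill the rest, and there are C(4,j) ways to pick which j.
By inclusion–exclusion, the number of valid placements is Σ_{j=0}^{4} (−1)^j C(4,j)·(6−j)!.
Computing: 720 − 480 + 144 − 24 + 2 = 362.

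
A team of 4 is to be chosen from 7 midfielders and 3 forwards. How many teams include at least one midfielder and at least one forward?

With no constraint there are C(10,4) = 210 possible selections.
Subtract selections that omit an entire group: no midfielders → C(3,4) = 0; no forwards → C(7,4) = 35.
Both groups omitted at once is impossible, so 210 − 35 = 175.

175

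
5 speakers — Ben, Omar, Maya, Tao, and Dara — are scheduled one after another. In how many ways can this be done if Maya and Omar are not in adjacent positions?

72

There are 5! = 120 arrangements in all. If Maya and Omar are adjacent, merging them into one block gives 2·(4)! = 48 arrangements.
Complementary counting: 120 − 48 = 72.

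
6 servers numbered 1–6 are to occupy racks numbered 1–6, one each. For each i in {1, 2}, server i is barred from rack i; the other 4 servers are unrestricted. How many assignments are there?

Let Aᵢ (for i ∈ {1, 2}) be the placements that put server i in its forbidden rack. Any j of these fix j positions, leaving (6−j)! ways to fill the rest, and there are C(2,j) ways to pick which j.
By inclusion–exclusion, the number of valid placements is Σ_{j=0}^{2} (−1)^j C(2,j)·(6−j)!.
Computing: 720 − 240 + 24 = 504.

504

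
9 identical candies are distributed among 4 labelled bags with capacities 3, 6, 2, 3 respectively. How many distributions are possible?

Without the upper bounds there are C(12,3) = 220 ways to split 9 among 4 bags.
Subtract solutions that violate a single cap (substitute x_i' = x_i − (cap_i+1)): x_1 ≥ 4 gives C(8,3) = 56; x_2 ≥ 7 gives C(5,3) = 10; x_3 ≥ 3 gives C(9,3) = 84; x_4 ≥ 4 gives C(8,3) = 56. Together 206.
Add back pairs where two caps are both exceeded: 0 + 10 + 4 + 0 + 0 + 10 = 24.
By inclusion–exclusion the count is 220 − 206 + 24 = 38.

38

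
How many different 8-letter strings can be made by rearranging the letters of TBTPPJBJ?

2520

Letter multiplicities in TBTPPJBJ: B×2, J×2, P×2, T×2.
So there are 8! / (2!·2!·2!·2!) = 2520 distinguishable arrangements.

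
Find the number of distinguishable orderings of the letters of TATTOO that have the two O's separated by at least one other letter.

40

There are 6!/(3!·2!) = 60 arrangements of TATTOO in total.
If the two O's are adjacent, glue them into one block, leaving 5 items to arrange: (5)!/(3!) = 20 ways.
Hence 60 − 20 = 40.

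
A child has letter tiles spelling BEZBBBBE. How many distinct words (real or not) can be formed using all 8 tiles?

BEZBBBBE has 8 letters with B appearing 5 times and E appearing twice.
The number of distinct arrangements is 8!/(5!·2!) = 40320/240 = 168.

168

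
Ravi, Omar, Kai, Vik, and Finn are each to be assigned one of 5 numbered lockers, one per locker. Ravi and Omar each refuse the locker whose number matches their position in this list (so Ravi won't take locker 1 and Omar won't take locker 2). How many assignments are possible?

78

Let Aᵢ (for i ∈ {1, 2}) be the placements that put person i in their forbidden locker. Any j of these fix j positions, leaving (5−j)! ways to fill the rest, and there are C(2,j) ways to pick which j.
By inclusion–exclusion, the number of valid placements is Σ_{j=0}^{2} (−1)^j C(2,j)·(5−j)!.
Computing: 120 − 48 + 6 = 78.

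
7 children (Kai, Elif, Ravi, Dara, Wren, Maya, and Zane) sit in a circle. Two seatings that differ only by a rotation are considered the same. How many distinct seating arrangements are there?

720

Fix one person's seat to break rotational symmetry; the remaining 6 people can be arranged in (6)! = 720 ways.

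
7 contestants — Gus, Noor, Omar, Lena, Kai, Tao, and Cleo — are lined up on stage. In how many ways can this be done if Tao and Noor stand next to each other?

1440

Place the 5 others and the Tao-Noor pair as 6 objects in a line; the pair has 2 internal arrangements.
So the count is 2·(6)! = 1440.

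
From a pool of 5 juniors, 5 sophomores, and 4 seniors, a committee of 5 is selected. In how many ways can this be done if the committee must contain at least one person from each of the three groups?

Unrestricted: C(14,5) = 2002 ways to pick any 5 of the 14.
Subtract selections that omit an entire group: no juniors → C(9,5) = 126; no sophomores → C(9,5) = 126; no seniors → C(10,5) = 252.
Add back selections omitting two groups (i.e. drawn from a single group): C(5,5) + C(5,5) + C(4,5) = 2.
By inclusion–exclusion: 2002 − 504 + 2 = 1500.

1500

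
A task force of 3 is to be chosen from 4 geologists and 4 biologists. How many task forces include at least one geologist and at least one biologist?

48

Total 3-person selections from all 8: C(8,3) = 56.
Selections missing a whole group: no geologists → C(4,3) = 4; no biologists → C(4,3) = 4.
Both groups omitted at once is impossible, so 56 − 8 = 48.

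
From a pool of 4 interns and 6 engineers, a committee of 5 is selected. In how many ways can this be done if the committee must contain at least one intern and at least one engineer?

Total 5-person selections from all 10: C(10,5) = 252.
Subtract selections that omit an entire group: no interns → C(6,5) = 6; no engineers → C(4,5) = 0.
Both groups omitted at once is impossible, so 252 − 6 = 246.

246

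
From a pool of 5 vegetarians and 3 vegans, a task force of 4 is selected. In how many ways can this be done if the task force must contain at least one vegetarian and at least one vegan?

With no constraint there are C(8,4) = 70 possible selections.
Selections missing a whole group: no vegetarians → C(3,4) = 0; no vegans → C(5,4) = 5.
Both groups omitted at once is impossible, so 70 − 5 = 65.

65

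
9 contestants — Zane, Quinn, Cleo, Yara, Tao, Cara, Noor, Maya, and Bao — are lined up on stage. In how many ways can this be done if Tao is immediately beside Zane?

Treat {Tao, Zane} as a single unit. There are 8 units to order, and the pair itself can be ordered 2 ways.
That gives 2 × 8! = 2 × 40320 = 80640.

80640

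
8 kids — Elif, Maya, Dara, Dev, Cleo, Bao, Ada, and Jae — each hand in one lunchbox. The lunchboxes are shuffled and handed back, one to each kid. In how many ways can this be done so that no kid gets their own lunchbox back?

Count assignments avoiding every fixed point. For any j of the 8 kids fixed to their own lunchbox, the other 8−j can be arranged in (8−j)! ways.
By inclusion–exclusion this is Σ_{j=0}^{8} (−1)^j C(8,j)·(8−j)!.
Computing: 40320 − 40320 + 20160 − 6720 + 1680 − 336 + 56 − 8 + 1 = 14833.

14833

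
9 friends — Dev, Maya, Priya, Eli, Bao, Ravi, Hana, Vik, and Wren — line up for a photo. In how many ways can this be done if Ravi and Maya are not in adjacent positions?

Of the 9! = 362880 arrangements, those with Ravi and Maya adjacent number 2 × 8! = 80640 (treat the pair as a block with 2 internal orders).
So 362880 − 80640 = 282240 arrangements keep them apart.

282240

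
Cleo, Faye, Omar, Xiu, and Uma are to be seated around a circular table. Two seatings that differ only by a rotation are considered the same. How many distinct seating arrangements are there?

Around a circle, 5 distinct people have 5!/5 = (4)! = 24 rotationally distinct seatings.

24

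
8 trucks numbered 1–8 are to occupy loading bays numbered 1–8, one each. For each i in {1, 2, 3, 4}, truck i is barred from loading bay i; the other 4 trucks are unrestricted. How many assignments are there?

24024

Let Aᵢ (for 1 ≤ i ≤ 4) be the placements that put truck i in its forbidden loading bay. Any j of these fix j positions, leaving (8−j)! ways to fill the rest, and there are C(4,j) ways to pick which j.
By inclusion–exclusion, the number of valid placements is Σ_{j=0}^{4} (−1)^j C(4,j)·(8−j)!.
Computing: 40320 − 20160 + 4320 − 480 + 24 = 24024.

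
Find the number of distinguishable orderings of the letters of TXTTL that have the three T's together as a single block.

Treat the 3 copies of T as a single block. The multiset to arrange is then {TTT, L, X}, 3 items in all.
All 3 items are distinct, so there are (3)! = 6 arrangements.

6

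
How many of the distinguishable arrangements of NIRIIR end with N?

With the last slot taken by N, it remains to arrange the other 5 letters (IRIIR).
Those 5 letters have I appearing 3 times and R appearing twice, giving (5)!/(3!·2!) = 10.

10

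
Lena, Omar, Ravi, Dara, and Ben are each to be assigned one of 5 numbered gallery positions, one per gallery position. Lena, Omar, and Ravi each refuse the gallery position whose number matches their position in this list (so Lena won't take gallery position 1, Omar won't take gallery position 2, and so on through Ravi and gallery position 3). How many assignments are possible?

Let Aᵢ (for i ∈ {1, 2, 3}) be the placements that put person i in their forbidden gallery position. Any j of these fix j positions, leaving (5−j)! ways to fill the rest, and there are C(3,j) ways to pick which j.
By inclusion–exclusion, the number of valid placements is Σ_{j=0}^{3} (−1)^j C(3,j)·(5−j)!.
Computing: 120 − 72 + 18 − 2 = 64.

64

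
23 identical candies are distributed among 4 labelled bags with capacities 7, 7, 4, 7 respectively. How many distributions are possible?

10

By stars and bars, unrestricted non-negative solutions to x_1+…+x_4 = 23 number C(23+3,3) = 2600.
Subtract solutions that violate a single cap (substitute x_i' = x_i − (cap_i+1)): x_1 ≥ 8 gives C(18,3) = 816; x_2 ≥ 8 gives C(18,3) = 816; x_3 ≥ 5 gives C(21,3) = 1330; x_4 ≥ 8 gives C(18,3) = 816. Together 3778.
Add back pairs where two caps are both exceeded: 120 + 286 + 120 + 286 + 120 + 286 = 1218.
Subtract triples: 10 + 0 + 10 + 10 = 30.
By inclusion–exclusion the count is 2600 − 3778 + 1218 − 30 = 10.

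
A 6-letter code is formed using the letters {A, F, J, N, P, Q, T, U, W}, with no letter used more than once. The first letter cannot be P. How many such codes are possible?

53760

The first letter has 9−1 = 8 choices (anything except P).
The remaining 5 letters are filled from the other 8 symbols without repetition: 8 × 7 × 6 × 5 × 4 = 6720.
Total: 8 × 6720 = 53760.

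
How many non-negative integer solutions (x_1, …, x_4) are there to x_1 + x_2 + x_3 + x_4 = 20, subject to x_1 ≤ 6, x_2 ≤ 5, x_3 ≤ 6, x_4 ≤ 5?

10

Ignoring the caps, the number of non-negative solutions to x_1+…+x_4 = 20 is C(23,3) = 1771.
Subtract solutions that violate a single cap (substitute x_i' = x_i − (cap_i+1)): x_1 ≥ 7 gives C(16,3) = 560; x_2 ≥ 6 gives C(17,3) = 680; x_3 ≥ 7 gives C(16,3) = 560; x_4 ≥ 6 gives C(17,3) = 680. Together 2480.
Add back pairs where two caps are both exceeded: 120 + 84 + 120 + 120 + 165 + 120 = 729.
Subtract triples: 1 + 4 + 1 + 4 = 10.
By inclusion–exclusion the count is 1771 − 2480 + 729 − 10 = 10.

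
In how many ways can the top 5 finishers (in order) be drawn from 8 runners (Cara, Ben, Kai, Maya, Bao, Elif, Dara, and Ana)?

6720

There are 8 choices for 1st place, 7 for 2nd, and so on down to 4 for position 5.
That gives 8 × 7 × 6 × 5 × 4 = 6720.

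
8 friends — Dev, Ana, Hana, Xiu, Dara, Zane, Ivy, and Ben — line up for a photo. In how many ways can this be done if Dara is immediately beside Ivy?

10080

Place the 6 others and the Dara-Ivy pair as 7 objects in a line; the pair has 2 internal arrangements.
That gives 2 × 7! = 2 × 5040 = 10080.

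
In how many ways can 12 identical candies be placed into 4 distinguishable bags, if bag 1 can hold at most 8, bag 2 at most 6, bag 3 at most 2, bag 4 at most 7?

139

By stars and bars, unrestricted non-negative solutions to x_1+…+x_4 = 12 number C(12+3,3) = 455.
Subtract solutions that violate a single cap (substitute x_i' = x_i − (cap_i+1)): x_1 ≥ 9 gives C(6,3) = 20; x_2 ≥ 7 gives C(8,3) = 56; x_3 ≥ 3 gives C(12,3) = 220; x_4 ≥ 8 gives C(7,3) = 35. Together 331.
Add back pairs where two caps are both exceeded: 0 + 1 + 0 + 10 + 0 + 4 = 15.
By inclusion–exclusion the count is 455 − 331 + 15 = 139.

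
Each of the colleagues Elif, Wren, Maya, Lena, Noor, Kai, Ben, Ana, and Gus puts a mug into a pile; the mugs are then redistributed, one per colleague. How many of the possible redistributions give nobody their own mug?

This is the derangement count D_9: permutations of 9 items with no fixed point.
By inclusion–exclusion this is Σ_{j=0}^{9} (−1)^j C(9,j)·(9−j)!.
Computing: 362880 − 362880 + 181440 − 60480 + 15120 − 3024 + 504 − 72 + 9 − 1 = 133496.

133496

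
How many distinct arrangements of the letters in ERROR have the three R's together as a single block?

6

Treat the 3 copies of R as a single block. The multiset to arrange is then {RRR, E, O}, 3 items in all.
All 3 items are distinct, so there are (3)! = 6 arrangements.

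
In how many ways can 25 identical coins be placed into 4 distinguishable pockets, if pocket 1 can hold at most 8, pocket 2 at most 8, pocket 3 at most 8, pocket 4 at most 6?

56

Ignoring the caps, the number of non-negative solutions to x_1+…+x_4 = 25 is C(28,3) = 3276.
Subtract solutions that violate a single cap (substitute x_i' = x_i − (cap_i+1)): x_1 ≥ 9 gives C(19,3) = 969; x_2 ≥ 9 gives C(19,3) = 969; x_3 ≥ 9 gives C(19,3) = 969; x_4 ≥ 7 gives C(21,3) = 1330. Together 4237.
Add back pairs where two caps are both exceeded: 120 + 120 + 220 + 120 + 220 + 220 = 1020.
Subtract triples: 0 + 1 + 1 + 1 = 3.
By inclusion–exclusion the count is 3276 − 4237 + 1020 − 3 = 56.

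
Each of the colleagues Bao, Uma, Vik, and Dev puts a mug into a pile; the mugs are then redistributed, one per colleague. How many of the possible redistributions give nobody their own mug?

Let Aᵢ be the assignments in which colleague i gets their own mug. We want the size of the complement of A₁∪…∪A_4.
By inclusion–exclusion this is Σ_{j=0}^{4} (−1)^j C(4,j)·(4−j)!.
Computing: 24 − 24 + 12 − 4 + 1 = 9.

9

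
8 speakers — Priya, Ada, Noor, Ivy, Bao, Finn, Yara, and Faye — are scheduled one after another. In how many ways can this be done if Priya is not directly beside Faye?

30240

Of the 8! = 40320 arrangements, those with Priya and Faye adjacent number 2 × 7! = 10080 (treat the pair as a block with 2 internal orders).
Complementary counting: 40320 − 10080 = 30240.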